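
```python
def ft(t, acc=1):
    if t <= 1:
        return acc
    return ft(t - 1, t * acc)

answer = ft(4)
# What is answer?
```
Call trace:
ft(t=4, acc=1)
  ft(t=3, acc=4)
    ft(t=2, acc=12)
      ft(t=1, acc=24)
      -> return 24
    -> return 24
  -> return 24
-> return 24

Final answer: 24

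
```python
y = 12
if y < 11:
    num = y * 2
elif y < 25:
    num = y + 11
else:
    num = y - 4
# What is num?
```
Trace:
  y=12
  y=12, num=23

Final answer: 23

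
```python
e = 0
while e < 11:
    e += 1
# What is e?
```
Trace:
  e=0
  e=1
  e=2
  e=3
  e=4
  e=5
  e=6
  e=7
  e=8
  e=9
  e=10
  e=11

Final answer: 11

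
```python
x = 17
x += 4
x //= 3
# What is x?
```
Trace:
  x=17
  x=21
  x=7

Final answer: 7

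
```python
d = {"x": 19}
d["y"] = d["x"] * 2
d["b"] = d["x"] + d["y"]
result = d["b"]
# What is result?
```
Trace:
  d={'x': 19}
  d={'x': 19, 'y': 38}
  d={'x': 19, 'y': 38, 'b': 57}
  d={'x': 19, 'y': 38, 'b': 57}, result=57

Final answer: 57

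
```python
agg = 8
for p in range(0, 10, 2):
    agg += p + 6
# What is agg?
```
Trace:
  agg=8
  agg=14, p=0
  agg=22, p=2
  agg=32, p=4
  agg=44, p=6
  agg=58, p=8

Final answer: 58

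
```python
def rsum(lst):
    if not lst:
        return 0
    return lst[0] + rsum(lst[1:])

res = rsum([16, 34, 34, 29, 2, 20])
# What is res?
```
Call trace:
rsum(lst=[16, 34, 34, 29, 2, 20])
  rsum(lst=[34, 34, 29, 2, 20])
    rsum(lst=[34, 29, 2, 20])
      rsum(lst=[29, 2, 20])
        rsum(lst=[2, 20])
          rsum(lst=[20])
            rsum(lst=[])
            -> return 0
          -> return 20
        -> return 22
      -> return 51
    -> return 85
  -> return 119
-> return 135

Final answer: 135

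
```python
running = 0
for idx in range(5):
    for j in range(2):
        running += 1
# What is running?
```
Trace:
  running=0
  running=1, idx=0, j=0
  running=2, idx=0, j=1
  running=3, idx=1, j=0
  running=4, idx=1, j=1
  running=5, idx=2, j=0
  running=6, idx=2, j=1
  running=7, idx=3, j=0
  running=8, idx=3, j=1
  running=9, idx=4, j=0
  running=10, idx=4, j=1

Final answer: 10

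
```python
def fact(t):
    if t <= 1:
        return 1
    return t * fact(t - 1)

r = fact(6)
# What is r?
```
Call trace:
fact(t=6)
  fact(t=5)
    fact(t=4)
      fact(t=3)
        fact(t=2)
          fact(t=1)
          -> return 1
        -> return 2
      -> return 6
    -> return 24
  -> return 120
-> return 720

Final answer: 720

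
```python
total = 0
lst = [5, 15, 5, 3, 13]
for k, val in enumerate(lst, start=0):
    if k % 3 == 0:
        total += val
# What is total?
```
Trace:
  total=0
  total=5, k=0, val=5
  total=5, k=1, val=15
  total=5, k=2, val=5
  total=8, k=3, val=3
  total=8, k=4, val=13

Final answer: 8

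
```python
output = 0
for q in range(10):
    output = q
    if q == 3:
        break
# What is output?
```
Trace:
  output=0
  output=0, q=0
  output=1, q=1
  output=2, q=2
  output=3, q=3

Final answer: 3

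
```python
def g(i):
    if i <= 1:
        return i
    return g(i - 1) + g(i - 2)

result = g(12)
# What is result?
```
Call trace (a repeated sub-call is expanded the first time; later identical calls just restate its return value):
g(i=12)
  g(i=11)
    g(i=10)
      g(i=9)
        g(i=8)
          g(i=7)
            g(i=6)
              g(i=5)
                g(i=4)
                  g(i=3)
                    g(i=2)
                      g(i=1)
                      -> return 1
                      g(i=0)
                      -> return 0
                    -> return 1
                    g(i=1)
                    -> return 1
                  -> return 2
                  g(i=2) -> return 1  (same call as traced above)
                -> return 3
                g(i=3) -> return 2  (same call as traced above)
              -> return 5
              g(i=4) -> return 3  (same call as traced above)
            -> return 8
            g(i=5) -> return 5  (same call as traced above)
          -> return 13
          g(i=6) -> return 8  (same call as traced above)
        -> return 21
        g(i=7) -> return 13  (same call as traced above)
      -> return 34
      g(i=8) -> return 21  (same call as traced above)
    -> return 55
    g(i=9) -> return 34  (same call as traced above)
  -> return 89
  g(i=10) -> return 55  (same call as traced above)
-> return 144

Final answer: 144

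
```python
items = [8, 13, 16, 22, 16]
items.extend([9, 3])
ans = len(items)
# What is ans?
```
Trace:
  items=[8, 13, 16, 22, 16]
  items=[8, 13, 16, 22, 16, 9, 3]
  items=[8, 13, 16, 22, 16, 9, 3], ans=7

Final answer: 7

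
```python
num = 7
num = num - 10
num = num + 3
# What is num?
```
Trace:
  num=7
  num=-3
  num=0

Final answer: 0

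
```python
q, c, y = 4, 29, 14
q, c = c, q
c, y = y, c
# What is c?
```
Trace:
  q=4, c=29, y=14
  q=29, c=4, y=14
  q=29, c=14, y=4

Final answer: 14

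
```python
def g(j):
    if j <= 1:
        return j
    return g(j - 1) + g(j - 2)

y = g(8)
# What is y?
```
Call trace (a repeated sub-call is expanded the first time; later identical calls just restate its return value):
g(j=8)
  g(j=7)
    g(j=6)
      g(j=5)
        g(j=4)
          g(j=3)
            g(j=2)
              g(j=1)
              -> return 1
              g(j=0)
              -> return 0
            -> return 1
            g(j=1)
            -> return 1
          -> return 2
          g(j=2) -> return 1  (same call as traced above)
        -> return 3
        g(j=3) -> return 2  (same call as traced above)
      -> return 5
      g(j=4) -> return 3  (same call as traced above)
    -> return 8
    g(j=5) -> return 5  (same call as traced above)
  -> return 13
  g(j=6) -> return 8  (same call as traced above)
-> return 21

Final answer: 21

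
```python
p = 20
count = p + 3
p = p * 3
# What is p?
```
Trace:
  p=20
  p=20, count=23
  p=60, count=23

Final answer: 60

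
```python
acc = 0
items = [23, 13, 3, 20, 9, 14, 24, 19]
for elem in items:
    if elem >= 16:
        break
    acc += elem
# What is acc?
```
Trace:
  acc=0
  acc=0, elem=23

Final answer: 0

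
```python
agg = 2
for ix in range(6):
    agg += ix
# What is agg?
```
Trace:
  agg=2
  agg=2, ix=0
  agg=3, ix=1
  agg=5, ix=2
  agg=8, ix=3
  agg=12, ix=4
  agg=17, ix=5

Final answer: 17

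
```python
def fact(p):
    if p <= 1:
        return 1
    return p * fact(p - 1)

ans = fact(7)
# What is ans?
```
Call trace:
fact(p=7)
  fact(p=6)
    fact(p=5)
      fact(p=4)
        fact(p=3)
          fact(p=2)
            fact(p=1)
            -> return 1
          -> return 2
        -> return 6
      -> return 24
    -> return 120
  -> return 720
-> return 5040

Final answer: 5040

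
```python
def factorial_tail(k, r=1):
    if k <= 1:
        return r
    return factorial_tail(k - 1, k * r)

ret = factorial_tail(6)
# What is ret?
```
Call trace:
factorial_tail(k=6, r=1)
  factorial_tail(k=5, r=6)
    factorial_tail(k=4, r=30)
      factorial_tail(k=3, r=120)
        factorial_tail(k=2, r=360)
          factorial_tail(k=1, r=720)
          -> return 720
        -> return 720
      -> return 720
    -> return 720
  -> return 720
-> return 720

Final answer: 720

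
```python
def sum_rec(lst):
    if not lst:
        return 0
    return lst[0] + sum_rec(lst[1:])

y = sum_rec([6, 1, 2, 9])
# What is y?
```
Call trace:
sum_rec(lst=[6, 1, 2, 9])
  sum_rec(lst=[1, 2, 9])
    sum_rec(lst=[2, 9])
      sum_rec(lst=[9])
        sum_rec(lst=[])
        -> return 0
      -> return 9
    -> return 11
  -> return 12
-> return 18

Final answer: 18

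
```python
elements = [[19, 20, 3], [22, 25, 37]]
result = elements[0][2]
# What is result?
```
Trace:
  elements=[[19, 20, 3], [22, 25, 37]]
  elements=[[19, 20, 3], [22, 25, 37]], result=3

Final answer: 3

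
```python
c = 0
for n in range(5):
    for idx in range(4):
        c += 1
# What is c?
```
Trace:
  c=0
  c=1, n=0, idx=0
  c=2, n=0, idx=1
  c=3, n=0, idx=2
  c=4, n=0, idx=3
  c=5, n=1, idx=0
  c=6, n=1, idx=1
  c=7, n=1, idx=2
  c=8, n=1, idx=3
  c=9, n=2, idx=0
  c=10, n=2, idx=1
  c=11, n=2, idx=2
  c=12, n=2, idx=3
  c=13, n=3, idx=0
  c=14, n=3, idx=1
  c=15, n=3, idx=2
  c=16, n=3, idx=3
  c=17, n=4, idx=0
  c=18, n=4, idx=1
  c=19, n=4, idx=2
  c=20, n=4, idx=3

Final answer: 20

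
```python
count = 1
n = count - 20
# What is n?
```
Trace:
  count=1
  count=1, n=-19

Final answer: -19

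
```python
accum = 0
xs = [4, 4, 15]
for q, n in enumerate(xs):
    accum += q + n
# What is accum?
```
Trace:
  accum=0
  accum=4, q=0, n=4
  accum=9, q=1, n=4
  accum=26, q=2, n=15

Final answer: 26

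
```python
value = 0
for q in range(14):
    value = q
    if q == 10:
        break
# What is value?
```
Trace:
  value=0
  value=0, q=0
  value=1, q=1
  value=2, q=2
  value=3, q=3
  value=4, q=4
  value=5, q=5
  value=6, q=6
  value=7, q=7
  value=8, q=8
  value=9, q=9
  value=10, q=10

Final answer: 10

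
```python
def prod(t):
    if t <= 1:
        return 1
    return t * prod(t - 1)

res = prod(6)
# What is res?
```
Call trace:
prod(t=6)
  prod(t=5)
    prod(t=4)
      prod(t=3)
        prod(t=2)
          prod(t=1)
          -> return 1
        -> return 2
      -> return 6
    -> return 24
  -> return 120
-> return 720

Final answer: 720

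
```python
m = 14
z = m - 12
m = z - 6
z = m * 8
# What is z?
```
Trace:
  m=14
  m=14, z=2
  m=-4, z=2
  m=-4, z=-32

Final answer: -32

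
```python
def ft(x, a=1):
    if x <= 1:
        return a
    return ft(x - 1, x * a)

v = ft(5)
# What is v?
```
Call trace:
ft(x=5, a=1)
  ft(x=4, a=5)
    ft(x=3, a=20)
      ft(x=2, a=60)
        ft(x=1, a=120)
        -> return 120
      -> return 120
    -> return 120
  -> return 120
-> return 120

Final answer: 120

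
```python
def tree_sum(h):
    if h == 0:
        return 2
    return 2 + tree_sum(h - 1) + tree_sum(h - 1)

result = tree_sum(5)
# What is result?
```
Call trace (a repeated sub-call is expanded the first time; later identical calls just restate its return value):
tree_sum(h=5)
  tree_sum(h=4)
    tree_sum(h=3)
      tree_sum(h=2)
        tree_sum(h=1)
          tree_sum(h=0)
          -> return 2
          tree_sum(h=0)
          -> return 2
        -> return 6
        tree_sum(h=1) -> return 6  (same call as traced above)
      -> return 14
      tree_sum(h=2) -> return 14  (same call as traced above)
    -> return 30
    tree_sum(h=3) -> return 30  (same call as traced above)
  -> return 62
  tree_sum(h=4) -> return 62  (same call as traced above)
-> return 126

Final answer: 126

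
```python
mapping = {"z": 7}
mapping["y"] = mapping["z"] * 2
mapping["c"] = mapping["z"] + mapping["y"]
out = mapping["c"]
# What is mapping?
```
Trace:
  mapping={'z': 7}
  mapping={'z': 7, 'y': 14}
  mapping={'z': 7, 'y': 14, 'c': 21}
  mapping={'z': 7, 'y': 14, 'c': 21}, out=21

Final answer: {'z': 7, 'y': 14, 'c': 21}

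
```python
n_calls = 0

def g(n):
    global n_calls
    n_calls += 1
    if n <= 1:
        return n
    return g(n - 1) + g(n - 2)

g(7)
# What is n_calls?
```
Call trace (a repeated sub-call is expanded the first time; later identical calls just restate its return value):
g(n=7)
  g(n=6)
    g(n=5)
      g(n=4)
        g(n=3)
          g(n=2)
            g(n=1)
            -> return 1
            g(n=0)
            -> return 0
          -> return 1
          g(n=1)
          -> return 1
        -> return 2
        g(n=2) -> return 1  (same call as traced above)
      -> return 3
      g(n=3) -> return 2  (same call as traced above)
    -> return 5
    g(n=4) -> return 3  (same call as traced above)
  -> return 8
  g(n=5) -> return 5  (same call as traced above)
-> return 13

n_calls is incremented once per call, so count the calls in each subtree. Let C(n) = number of calls made by g(n).
C(0) = C(1) = 1 (base case, no recursion); C(n) = 1 + C(n - 1) + C(n - 2) otherwise.
C(2) = 1 + C(1) + C(0) = 1 + 1 + 1 = 3
C(3) = 1 + C(2) + C(1) = 1 + 3 + 1 = 5
C(4) = 1 + C(3) + C(2) = 1 + 5 + 3 = 9
C(5) = 1 + C(4) + C(3) = 1 + 9 + 5 = 15
C(6) = 1 + C(5) + C(4) = 1 + 15 + 9 = 25
C(7) = 1 + C(6) + C(5) = 1 + 25 + 15 = 41
n_calls = C(7) = 41

Final answer: 41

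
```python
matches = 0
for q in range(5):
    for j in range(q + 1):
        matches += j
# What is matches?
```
Trace:
  matches=0
  matches=0, q=0, j=0
  matches=0, q=1, j=0
  matches=1, q=1, j=1
  matches=1, q=2, j=0
  matches=2, q=2, j=1
  matches=4, q=2, j=2
  matches=4, q=3, j=0
  matches=5, q=3, j=1
  matches=7, q=3, j=2
  matches=10, q=3, j=3
  matches=10, q=4, j=0
  matches=11, q=4, j=1
  matches=13, q=4, j=2
  matches=16, q=4, j=3
  matches=20, q=4, j=4

Final answer: 20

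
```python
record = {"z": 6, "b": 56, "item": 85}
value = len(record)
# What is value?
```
Trace:
  record={'z': 6, 'b': 56, 'item': 85}
  record={'z': 6, 'b': 56, 'item': 85}, value=3

Final answer: 3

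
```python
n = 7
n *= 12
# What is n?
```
Trace:
  n=7
  n=84

Final answer: 84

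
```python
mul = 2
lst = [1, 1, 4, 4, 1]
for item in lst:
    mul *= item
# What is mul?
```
Trace:
  mul=2
  mul=2, item=1
  mul=2, item=1
  mul=8, item=4
  mul=32, item=4
  mul=32, item=1

Final answer: 32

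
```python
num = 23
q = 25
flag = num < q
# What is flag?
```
Trace:
  num=23
  num=23, q=25
  num=23, q=25, flag=True

Final answer: True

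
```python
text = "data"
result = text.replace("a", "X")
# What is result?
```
Trace:
  text='data'
  text='data', result='dXtX'

Final answer: 'dXtX'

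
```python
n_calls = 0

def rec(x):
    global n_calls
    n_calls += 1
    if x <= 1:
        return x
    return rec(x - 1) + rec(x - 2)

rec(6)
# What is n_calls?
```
Call trace (a repeated sub-call is expanded the first time; later identical calls just restate its return value):
rec(x=6)
  rec(x=5)
    rec(x=4)
      rec(x=3)
        rec(x=2)
          rec(x=1)
          -> return 1
          rec(x=0)
          -> return 0
        -> return 1
        rec(x=1)
        -> return 1
      -> return 2
      rec(x=2) -> return 1  (same call as traced above)
    -> return 3
    rec(x=3) -> return 2  (same call as traced above)
  -> return 5
  rec(x=4) -> return 3  (same call as traced above)
-> return 8

n_calls is incremented once per call, so count the calls in each subtree. Let C(x) = number of calls made by rec(x).
C(0) = C(1) = 1 (base case, no recursion); C(x) = 1 + C(x - 1) + C(x - 2) otherwise.
C(2) = 1 + C(1) + C(0) = 1 + 1 + 1 = 3
C(3) = 1 + C(2) + C(1) = 1 + 3 + 1 = 5
C(4) = 1 + C(3) + C(2) = 1 + 5 + 3 = 9
C(5) = 1 + C(4) + C(3) = 1 + 9 + 5 = 15
C(6) = 1 + C(5) + C(4) = 1 + 15 + 9 = 25
n_calls = C(6) = 25

Final answer: 25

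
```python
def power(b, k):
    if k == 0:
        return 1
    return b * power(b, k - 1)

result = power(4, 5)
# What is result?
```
Call trace:
power(b=4, k=5)
  power(b=4, k=4)
    power(b=4, k=3)
      power(b=4, k=2)
        power(b=4, k=1)
          power(b=4, k=0)
          -> return 1
        -> return 4
      -> return 16
    -> return 64
  -> return 256
-> return 1024

Final answer: 1024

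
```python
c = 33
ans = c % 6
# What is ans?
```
Trace:
  c=33
  c=33, ans=3

Final answer: 3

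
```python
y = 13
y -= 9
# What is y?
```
Trace:
  y=13
  y=4

Final answer: 4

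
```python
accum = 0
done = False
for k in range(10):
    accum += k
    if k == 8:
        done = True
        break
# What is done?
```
Trace:
  accum=0
  accum=0, done=False
  accum=0, done=False, k=0
  accum=1, done=False, k=1
  accum=3, done=False, k=2
  accum=6, done=False, k=3
  accum=10, done=False, k=4
  accum=15, done=False, k=5
  accum=21, done=False, k=6
  accum=28, done=False, k=7
  accum=36, done=True, k=8

Final answer: True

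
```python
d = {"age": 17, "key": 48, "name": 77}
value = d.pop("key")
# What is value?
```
Trace:
  d={'age': 17, 'key': 48, 'name': 77}
  d={'age': 17, 'name': 77}, value=48

Final answer: 48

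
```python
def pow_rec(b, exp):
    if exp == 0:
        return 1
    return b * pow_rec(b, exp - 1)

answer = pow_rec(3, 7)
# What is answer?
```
Call trace:
pow_rec(b=3, exp=7)
  pow_rec(b=3, exp=6)
    pow_rec(b=3, exp=5)
      pow_rec(b=3, exp=4)
        pow_rec(b=3, exp=3)
          pow_rec(b=3, exp=2)
            pow_rec(b=3, exp=1)
              pow_rec(b=3, exp=0)
              -> return 1
            -> return 3
          -> return 9
        -> return 27
      -> return 81
    -> return 243
  -> return 729
-> return 2187

Final answer: 2187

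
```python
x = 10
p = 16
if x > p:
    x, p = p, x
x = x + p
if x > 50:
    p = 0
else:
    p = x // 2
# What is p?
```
Trace:
  x=10
  x=10, p=16
  x=10, p=16
  x=26, p=16
  x=26, p=13

Final answer: 13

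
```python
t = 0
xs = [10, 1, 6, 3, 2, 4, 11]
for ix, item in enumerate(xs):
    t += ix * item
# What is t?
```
Trace:
  t=0
  t=0, ix=0, item=10
  t=1, ix=1, item=1
  t=13, ix=2, item=6
  t=22, ix=3, item=3
  t=30, ix=4, item=2
  t=50, ix=5, item=4
  t=116, ix=6, item=11

Final answer: 116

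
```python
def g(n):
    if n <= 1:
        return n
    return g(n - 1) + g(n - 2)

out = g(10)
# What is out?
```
Call trace (a repeated sub-call is expanded the first time; later identical calls just restate its return value):
g(n=10)
  g(n=9)
    g(n=8)
      g(n=7)
        g(n=6)
          g(n=5)
            g(n=4)
              g(n=3)
                g(n=2)
                  g(n=1)
                  -> return 1
                  g(n=0)
                  -> return 0
                -> return 1
                g(n=1)
                -> return 1
              -> return 2
              g(n=2) -> return 1  (same call as traced above)
            -> return 3
            g(n=3) -> return 2  (same call as traced above)
          -> return 5
          g(n=4) -> return 3  (same call as traced above)
        -> return 8
        g(n=5) -> return 5  (same call as traced above)
      -> return 13
      g(n=6) -> return 8  (same call as traced above)
    -> return 21
    g(n=7) -> return 13  (same call as traced above)
  -> return 34
  g(n=8) -> return 21  (same call as traced above)
-> return 55

Final answer: 55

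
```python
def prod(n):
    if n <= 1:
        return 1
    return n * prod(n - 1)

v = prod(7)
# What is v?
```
Call trace:
prod(n=7)
  prod(n=6)
    prod(n=5)
      prod(n=4)
        prod(n=3)
          prod(n=2)
            prod(n=1)
            -> return 1
          -> return 2
        -> return 6
      -> return 24
    -> return 120
  -> return 720
-> return 5040

Final answer: 5040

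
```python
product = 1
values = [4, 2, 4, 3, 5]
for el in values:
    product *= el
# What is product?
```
Trace:
  product=1
  product=4, el=4
  product=8, el=2
  product=32, el=4
  product=96, el=3
  product=480, el=5

Final answer: 480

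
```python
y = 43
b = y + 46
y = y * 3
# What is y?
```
Trace:
  y=43
  y=43, b=89
  y=129, b=89

Final answer: 129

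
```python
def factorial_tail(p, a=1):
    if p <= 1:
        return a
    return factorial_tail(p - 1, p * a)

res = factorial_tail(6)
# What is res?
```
Call trace:
factorial_tail(p=6, a=1)
  factorial_tail(p=5, a=6)
    factorial_tail(p=4, a=30)
      factorial_tail(p=3, a=120)
        factorial_tail(p=2, a=360)
          factorial_tail(p=1, a=720)
          -> return 720
        -> return 720
      -> return 720
    -> return 720
  -> return 720
-> return 720

Final answer: 720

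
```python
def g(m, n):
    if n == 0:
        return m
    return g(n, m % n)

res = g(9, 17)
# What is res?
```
Call trace:
g(m=9, n=17)
  g(m=17, n=9)
    g(m=9, n=8)
      g(m=8, n=1)
        g(m=1, n=0)
        -> return 1
      -> return 1
    -> return 1
  -> return 1
-> return 1

Final answer: 1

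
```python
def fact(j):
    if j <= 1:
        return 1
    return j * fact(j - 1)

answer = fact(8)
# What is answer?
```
Call trace:
fact(j=8)
  fact(j=7)
    fact(j=6)
      fact(j=5)
        fact(j=4)
          fact(j=3)
            fact(j=2)
              fact(j=1)
              -> return 1
            -> return 2
          -> return 6
        -> return 24
      -> return 120
    -> return 720
  -> return 5040
-> return 40320

Final answer: 40320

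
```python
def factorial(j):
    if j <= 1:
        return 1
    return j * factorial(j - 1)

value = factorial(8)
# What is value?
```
Call trace:
factorial(j=8)
  factorial(j=7)
    factorial(j=6)
      factorial(j=5)
        factorial(j=4)
          factorial(j=3)
            factorial(j=2)
              factorial(j=1)
              -> return 1
            -> return 2
          -> return 6
        -> return 24
      -> return 120
    -> return 720
  -> return 5040
-> return 40320

Final answer: 40320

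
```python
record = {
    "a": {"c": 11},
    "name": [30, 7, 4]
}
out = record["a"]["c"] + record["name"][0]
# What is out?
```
Trace:
  record={'a': {'c': 11}, 'name': [30, 7, 4]}
  record={'a': {'c': 11}, 'name': [30, 7, 4]}, out=41

Final answer: 41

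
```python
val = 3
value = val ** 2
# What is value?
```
Trace:
  val=3
  val=3, value=9

Final answer: 9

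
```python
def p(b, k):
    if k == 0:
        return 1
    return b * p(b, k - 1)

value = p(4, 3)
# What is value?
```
Call trace:
p(b=4, k=3)
  p(b=4, k=2)
    p(b=4, k=1)
      p(b=4, k=0)
      -> return 1
    -> return 4
  -> return 16
-> return 64

Final answer: 64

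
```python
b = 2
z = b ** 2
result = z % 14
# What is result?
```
Trace:
  b=2
  b=2, z=4
  b=2, z=4, result=4

Final answer: 4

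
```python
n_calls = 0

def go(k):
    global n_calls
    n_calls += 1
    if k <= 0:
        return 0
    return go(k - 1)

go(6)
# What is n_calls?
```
Call trace:
go(k=6)
  go(k=5)
    go(k=4)
      go(k=3)
        go(k=2)
          go(k=1)
            go(k=0)
            -> return 0
          -> return 0
        -> return 0
      -> return 0
    -> return 0
  -> return 0
-> return 0

n_calls is incremented once per call. go is entered once for each k = 6, 5, 4, 3, 2, 1, 0 (the k <= 0 call returns without recursing), i.e. 6 + 1 calls.
n_calls = 7

Final answer: 7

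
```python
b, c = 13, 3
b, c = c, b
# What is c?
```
Trace:
  b=13, c=3
  b=3, c=13

Final answer: 13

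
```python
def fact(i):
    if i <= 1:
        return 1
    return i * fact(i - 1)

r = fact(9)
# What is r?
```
Call trace:
fact(i=9)
  fact(i=8)
    fact(i=7)
      fact(i=6)
        fact(i=5)
          fact(i=4)
            fact(i=3)
              fact(i=2)
                fact(i=1)
                -> return 1
              -> return 2
            -> return 6
          -> return 24
        -> return 120
      -> return 720
    -> return 5040
  -> return 40320
-> return 362880

Final answer: 362880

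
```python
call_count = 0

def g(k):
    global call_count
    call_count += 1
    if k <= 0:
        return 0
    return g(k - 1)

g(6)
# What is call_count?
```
Call trace:
g(k=6)
  g(k=5)
    g(k=4)
      g(k=3)
        g(k=2)
          g(k=1)
            g(k=0)
            -> return 0
          -> return 0
        -> return 0
      -> return 0
    -> return 0
  -> return 0
-> return 0

call_count is incremented once per call. g is entered once for each k = 6, 5, 4, 3, 2, 1, 0 (the k <= 0 call returns without recursing), i.e. 6 + 1 calls.
call_count = 7

Final answer: 7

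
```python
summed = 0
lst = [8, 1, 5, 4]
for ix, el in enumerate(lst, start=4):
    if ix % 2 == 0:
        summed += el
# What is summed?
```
Trace:
  summed=0
  summed=8, ix=4, el=8
  summed=8, ix=5, el=1
  summed=13, ix=6, el=5
  summed=13, ix=7, el=4

Final answer: 13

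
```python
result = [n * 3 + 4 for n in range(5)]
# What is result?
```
Trace:
  n=0
  n=1
  n=2
  n=3
  n=4
  result=[4, 7, 10, 13, 16]

Final answer: [4, 7, 10, 13, 16]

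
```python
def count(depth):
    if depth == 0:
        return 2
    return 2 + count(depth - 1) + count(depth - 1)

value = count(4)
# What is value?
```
Call trace (a repeated sub-call is expanded the first time; later identical calls just restate its return value):
count(depth=4)
  count(depth=3)
    count(depth=2)
      count(depth=1)
        count(depth=0)
        -> return 2
        count(depth=0)
        -> return 2
      -> return 6
      count(depth=1) -> return 6  (same call as traced above)
    -> return 14
    count(depth=2) -> return 14  (same call as traced above)
  -> return 30
  count(depth=3) -> return 30  (same call as traced above)
-> return 62

Final answer: 62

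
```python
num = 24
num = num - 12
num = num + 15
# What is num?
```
Trace:
  num=24
  num=12
  num=27

Final answer: 27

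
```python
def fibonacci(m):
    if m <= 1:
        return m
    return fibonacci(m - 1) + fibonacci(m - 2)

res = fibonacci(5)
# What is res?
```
Call trace (a repeated sub-call is expanded the first time; later identical calls just restate its return value):
fibonacci(m=5)
  fibonacci(m=4)
    fibonacci(m=3)
      fibonacci(m=2)
        fibonacci(m=1)
        -> return 1
        fibonacci(m=0)
        -> return 0
      -> return 1
      fibonacci(m=1)
      -> return 1
    -> return 2
    fibonacci(m=2) -> return 1  (same call as traced above)
  -> return 3
  fibonacci(m=3) -> return 2  (same call as traced above)
-> return 5

Final answer: 5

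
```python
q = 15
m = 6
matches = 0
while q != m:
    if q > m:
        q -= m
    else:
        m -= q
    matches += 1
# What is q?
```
Trace:
  q=15
  q=15, m=6
  q=15, m=6, matches=0
  q=9, m=6, matches=1
  q=3, m=6, matches=2
  q=3, m=3, matches=3

Final answer: 3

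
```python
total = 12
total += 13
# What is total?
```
Trace:
  total=12
  total=25

Final answer: 25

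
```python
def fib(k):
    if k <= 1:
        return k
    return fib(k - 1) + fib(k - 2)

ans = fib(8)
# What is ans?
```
Call trace (a repeated sub-call is expanded the first time; later identical calls just restate its return value):
fib(k=8)
  fib(k=7)
    fib(k=6)
      fib(k=5)
        fib(k=4)
          fib(k=3)
            fib(k=2)
              fib(k=1)
              -> return 1
              fib(k=0)
              -> return 0
            -> return 1
            fib(k=1)
            -> return 1
          -> return 2
          fib(k=2) -> return 1  (same call as traced above)
        -> return 3
        fib(k=3) -> return 2  (same call as traced above)
      -> return 5
      fib(k=4) -> return 3  (same call as traced above)
    -> return 8
    fib(k=5) -> return 5  (same call as traced above)
  -> return 13
  fib(k=6) -> return 8  (same call as traced above)
-> return 21

Final answer: 21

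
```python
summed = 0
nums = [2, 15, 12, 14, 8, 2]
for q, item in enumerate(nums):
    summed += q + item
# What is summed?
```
Trace:
  summed=0
  summed=2, q=0, item=2
  summed=18, q=1, item=15
  summed=32, q=2, item=12
  summed=49, q=3, item=14
  summed=61, q=4, item=8
  summed=68, q=5, item=2

Final answer: 68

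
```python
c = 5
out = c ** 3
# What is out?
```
Trace:
  c=5
  c=5, out=125

Final answer: 125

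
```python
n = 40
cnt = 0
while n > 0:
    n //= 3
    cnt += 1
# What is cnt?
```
Trace:
  n=40
  n=40, cnt=0
  n=13, cnt=1
  n=4, cnt=2
  n=1, cnt=3
  n=0, cnt=4

Final answer: 4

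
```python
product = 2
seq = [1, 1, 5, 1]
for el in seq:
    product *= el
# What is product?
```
Trace:
  product=2
  product=2, el=1
  product=2, el=1
  product=10, el=5
  product=10, el=1

Final answer: 10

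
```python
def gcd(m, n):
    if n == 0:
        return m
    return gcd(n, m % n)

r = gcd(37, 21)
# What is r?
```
Call trace:
gcd(m=37, n=21)
  gcd(m=21, n=16)
    gcd(m=16, n=5)
      gcd(m=5, n=1)
        gcd(m=1, n=0)
        -> return 1
      -> return 1
    -> return 1
  -> return 1
-> return 1

Final answer: 1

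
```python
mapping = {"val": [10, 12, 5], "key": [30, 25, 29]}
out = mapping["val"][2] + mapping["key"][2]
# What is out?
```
Trace:
  mapping={'val': [10, 12, 5], 'key': [30, 25, 29]}
  mapping={'val': [10, 12, 5], 'key': [30, 25, 29]}, out=34

Final answer: 34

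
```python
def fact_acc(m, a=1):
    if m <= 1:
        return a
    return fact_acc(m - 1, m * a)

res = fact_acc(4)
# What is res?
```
Call trace:
fact_acc(m=4, a=1)
  fact_acc(m=3, a=4)
    fact_acc(m=2, a=12)
      fact_acc(m=1, a=24)
      -> return 24
    -> return 24
  -> return 24
-> return 24

Final answer: 24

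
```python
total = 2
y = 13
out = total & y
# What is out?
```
Trace:
  total=2
  total=2, y=13
  total=2, y=13, out=0

Final answer: 0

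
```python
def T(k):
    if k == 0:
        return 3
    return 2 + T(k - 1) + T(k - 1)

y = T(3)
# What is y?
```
Call trace (a repeated sub-call is expanded the first time; later identical calls just restate its return value):
T(k=3)
  T(k=2)
    T(k=1)
      T(k=0)
      -> return 3
      T(k=0)
      -> return 3
    -> return 8
    T(k=1) -> return 8  (same call as traced above)
  -> return 18
  T(k=2) -> return 18  (same call as traced above)
-> return 38

Final answer: 38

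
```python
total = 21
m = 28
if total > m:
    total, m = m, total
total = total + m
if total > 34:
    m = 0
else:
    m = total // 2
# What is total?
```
Trace:
  total=21
  total=21, m=28
  total=21, m=28
  total=49, m=28
  total=49, m=0

Final answer: 49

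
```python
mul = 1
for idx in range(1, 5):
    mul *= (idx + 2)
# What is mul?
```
Trace:
  mul=1
  mul=3, idx=1
  mul=12, idx=2
  mul=60, idx=3
  mul=360, idx=4

Final answer: 360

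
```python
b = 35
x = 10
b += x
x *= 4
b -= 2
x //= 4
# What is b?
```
Trace:
  b=35
  b=35, x=10
  b=45, x=10
  b=45, x=40
  b=43, x=40
  b=43, x=10

Final answer: 43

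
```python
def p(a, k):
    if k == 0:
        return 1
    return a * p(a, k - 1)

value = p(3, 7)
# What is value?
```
Call trace:
p(a=3, k=7)
  p(a=3, k=6)
    p(a=3, k=5)
      p(a=3, k=4)
        p(a=3, k=3)
          p(a=3, k=2)
            p(a=3, k=1)
              p(a=3, k=0)
              -> return 1
            -> return 3
          -> return 9
        -> return 27
      -> return 81
    -> return 243
  -> return 729
-> return 2187

Final answer: 2187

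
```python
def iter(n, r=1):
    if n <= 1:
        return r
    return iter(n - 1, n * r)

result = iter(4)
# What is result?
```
Call trace:
iter(n=4, r=1)
  iter(n=3, r=4)
    iter(n=2, r=12)
      iter(n=1, r=24)
      -> return 24
    -> return 24
  -> return 24
-> return 24

Final answer: 24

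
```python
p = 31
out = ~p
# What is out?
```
Trace:
  p=31
  p=31, out=-32

Final answer: -32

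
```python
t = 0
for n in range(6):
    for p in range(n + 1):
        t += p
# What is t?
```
Trace:
  t=0
  t=0, n=0, p=0
  t=0, n=1, p=0
  t=1, n=1, p=1
  t=1, n=2, p=0
  t=2, n=2, p=1
  t=4, n=2, p=2
  t=4, n=3, p=0
  t=5, n=3, p=1
  t=7, n=3, p=2
  t=10, n=3, p=3
  t=10, n=4, p=0
  t=11, n=4, p=1
  t=13, n=4, p=2
  t=16, n=4, p=3
  t=20, n=4, p=4
  t=20, n=5, p=0
  t=21, n=5, p=1
  t=23, n=5, p=2
  t=26, n=5, p=3
  t=30, n=5, p=4
  t=35, n=5, p=5

Final answer: 35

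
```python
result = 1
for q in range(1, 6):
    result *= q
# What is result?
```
Trace:
  result=1
  result=1, q=1
  result=2, q=2
  result=6, q=3
  result=24, q=4
  result=120, q=5

Final answer: 120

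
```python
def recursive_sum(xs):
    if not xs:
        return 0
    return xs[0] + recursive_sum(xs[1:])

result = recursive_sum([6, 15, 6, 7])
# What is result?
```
Call trace:
recursive_sum(xs=[6, 15, 6, 7])
  recursive_sum(xs=[15, 6, 7])
    recursive_sum(xs=[6, 7])
      recursive_sum(xs=[7])
        recursive_sum(xs=[])
        -> return 0
      -> return 7
    -> return 13
  -> return 28
-> return 34

Final answer: 34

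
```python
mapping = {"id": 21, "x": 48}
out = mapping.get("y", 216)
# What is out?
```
Trace:
  mapping={'id': 21, 'x': 48}
  mapping={'id': 21, 'x': 48}, out=216

Final answer: 216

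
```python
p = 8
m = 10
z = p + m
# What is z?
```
Trace:
  p=8
  p=8, m=10
  p=8, m=10, z=18

Final answer: 18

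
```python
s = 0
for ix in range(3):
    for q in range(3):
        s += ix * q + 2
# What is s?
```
Trace:
  s=0
  s=2, ix=0, q=0
  s=4, ix=0, q=1
  s=6, ix=0, q=2
  s=8, ix=1, q=0
  s=11, ix=1, q=1
  s=15, ix=1, q=2
  s=17, ix=2, q=0
  s=21, ix=2, q=1
  s=27, ix=2, q=2

Final answer: 27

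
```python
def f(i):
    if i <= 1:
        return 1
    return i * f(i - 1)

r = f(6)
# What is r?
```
Call trace:
f(i=6)
  f(i=5)
    f(i=4)
      f(i=3)
        f(i=2)
          f(i=1)
          -> return 1
        -> return 2
      -> return 6
    -> return 24
  -> return 120
-> return 720

Final answer: 720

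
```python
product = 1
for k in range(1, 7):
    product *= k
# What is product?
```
Trace:
  product=1
  product=1, k=1
  product=2, k=2
  product=6, k=3
  product=24, k=4
  product=120, k=5
  product=720, k=6

Final answer: 720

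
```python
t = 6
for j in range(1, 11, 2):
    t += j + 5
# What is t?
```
Trace:
  t=6
  t=12, j=1
  t=20, j=3
  t=30, j=5
  t=42, j=7
  t=56, j=9

Final answer: 56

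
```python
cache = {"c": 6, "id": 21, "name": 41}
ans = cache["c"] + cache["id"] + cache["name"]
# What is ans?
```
Trace:
  cache={'c': 6, 'id': 21, 'name': 41}
  cache={'c': 6, 'id': 21, 'name': 41}, ans=68

Final answer: 68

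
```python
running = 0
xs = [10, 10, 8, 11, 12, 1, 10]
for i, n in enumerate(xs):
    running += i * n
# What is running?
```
Trace:
  running=0
  running=0, i=0, n=10
  running=10, i=1, n=10
  running=26, i=2, n=8
  running=59, i=3, n=11
  running=107, i=4, n=12
  running=112, i=5, n=1
  running=172, i=6, n=10

Final answer: 172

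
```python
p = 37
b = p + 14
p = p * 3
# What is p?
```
Trace:
  p=37
  p=37, b=51
  p=111, b=51

Final answer: 111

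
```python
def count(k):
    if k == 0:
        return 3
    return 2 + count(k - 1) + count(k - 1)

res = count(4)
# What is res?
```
Call trace (a repeated sub-call is expanded the first time; later identical calls just restate its return value):
count(k=4)
  count(k=3)
    count(k=2)
      count(k=1)
        count(k=0)
        -> return 3
        count(k=0)
        -> return 3
      -> return 8
      count(k=1) -> return 8  (same call as traced above)
    -> return 18
    count(k=2) -> return 18  (same call as traced above)
  -> return 38
  count(k=3) -> return 38  (same call as traced above)
-> return 78

Final answer: 78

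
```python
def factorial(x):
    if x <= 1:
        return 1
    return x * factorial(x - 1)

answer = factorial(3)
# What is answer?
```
Call trace:
factorial(x=3)
  factorial(x=2)
    factorial(x=1)
    -> return 1
  -> return 2
-> return 6

Final answer: 6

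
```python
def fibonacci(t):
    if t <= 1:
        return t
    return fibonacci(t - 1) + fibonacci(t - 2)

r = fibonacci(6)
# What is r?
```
Call trace (a repeated sub-call is expanded the first time; later identical calls just restate its return value):
fibonacci(t=6)
  fibonacci(t=5)
    fibonacci(t=4)
      fibonacci(t=3)
        fibonacci(t=2)
          fibonacci(t=1)
          -> return 1
          fibonacci(t=0)
          -> return 0
        -> return 1
        fibonacci(t=1)
        -> return 1
      -> return 2
      fibonacci(t=2) -> return 1  (same call as traced above)
    -> return 3
    fibonacci(t=3) -> return 2  (same call as traced above)
  -> return 5
  fibonacci(t=4) -> return 3  (same call as traced above)
-> return 8

Final answer: 8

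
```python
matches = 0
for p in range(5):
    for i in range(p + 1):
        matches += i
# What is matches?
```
Trace:
  matches=0
  matches=0, p=0, i=0
  matches=0, p=1, i=0
  matches=1, p=1, i=1
  matches=1, p=2, i=0
  matches=2, p=2, i=1
  matches=4, p=2, i=2
  matches=4, p=3, i=0
  matches=5, p=3, i=1
  matches=7, p=3, i=2
  matches=10, p=3, i=3
  matches=10, p=4, i=0
  matches=11, p=4, i=1
  matches=13, p=4, i=2
  matches=16, p=4, i=3
  matches=20, p=4, i=4

Final answer: 20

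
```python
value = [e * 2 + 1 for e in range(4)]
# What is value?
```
Trace:
  e=0
  e=1
  e=2
  e=3
  value=[1, 3, 5, 7]

Final answer: [1, 3, 5, 7]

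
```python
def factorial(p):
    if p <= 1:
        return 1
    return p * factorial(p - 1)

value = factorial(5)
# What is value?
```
Call trace:
factorial(p=5)
  factorial(p=4)
    factorial(p=3)
      factorial(p=2)
        factorial(p=1)
        -> return 1
      -> return 2
    -> return 6
  -> return 24
-> return 120

Final answer: 120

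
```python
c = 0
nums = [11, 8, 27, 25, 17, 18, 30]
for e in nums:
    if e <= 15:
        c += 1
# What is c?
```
Trace:
  c=0
  c=1, e=11
  c=2, e=8
  c=2, e=27
  c=2, e=25
  c=2, e=17
  c=2, e=18
  c=2, e=30

Final answer: 2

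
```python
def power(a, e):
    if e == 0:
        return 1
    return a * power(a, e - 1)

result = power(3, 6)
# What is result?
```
Call trace:
power(a=3, e=6)
  power(a=3, e=5)
    power(a=3, e=4)
      power(a=3, e=3)
        power(a=3, e=2)
          power(a=3, e=1)
            power(a=3, e=0)
            -> return 1
          -> return 3
        -> return 9
      -> return 27
    -> return 81
  -> return 243
-> return 729

Final answer: 729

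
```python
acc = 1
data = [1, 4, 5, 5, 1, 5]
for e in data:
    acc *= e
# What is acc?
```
Trace:
  acc=1
  acc=1, e=1
  acc=4, e=4
  acc=20, e=5
  acc=100, e=5
  acc=100, e=1
  acc=500, e=5

Final answer: 500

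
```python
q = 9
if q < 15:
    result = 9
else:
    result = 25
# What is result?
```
Trace:
  q=9
  q=9, result=9

Final answer: 9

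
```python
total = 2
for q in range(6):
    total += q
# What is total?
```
Trace:
  total=2
  total=2, q=0
  total=3, q=1
  total=5, q=2
  total=8, q=3
  total=12, q=4
  total=17, q=5

Final answer: 17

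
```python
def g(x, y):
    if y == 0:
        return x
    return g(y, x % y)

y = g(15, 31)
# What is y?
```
Call trace:
g(x=15, y=31)
  g(x=31, y=15)
    g(x=15, y=1)
      g(x=1, y=0)
      -> return 1
    -> return 1
  -> return 1
-> return 1

Final answer: 1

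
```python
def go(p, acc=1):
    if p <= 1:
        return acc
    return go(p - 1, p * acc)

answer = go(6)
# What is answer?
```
Call trace:
go(p=6, acc=1)
  go(p=5, acc=6)
    go(p=4, acc=30)
      go(p=3, acc=120)
        go(p=2, acc=360)
          go(p=1, acc=720)
          -> return 720
        -> return 720
      -> return 720
    -> return 720
  -> return 720
-> return 720

Final answer: 720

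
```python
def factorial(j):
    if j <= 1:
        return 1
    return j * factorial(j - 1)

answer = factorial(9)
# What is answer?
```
Call trace:
factorial(j=9)
  factorial(j=8)
    factorial(j=7)
      factorial(j=6)
        factorial(j=5)
          factorial(j=4)
            factorial(j=3)
              factorial(j=2)
                factorial(j=1)
                -> return 1
              -> return 2
            -> return 6
          -> return 24
        -> return 120
      -> return 720
    -> return 5040
  -> return 40320
-> return 362880

Final answer: 362880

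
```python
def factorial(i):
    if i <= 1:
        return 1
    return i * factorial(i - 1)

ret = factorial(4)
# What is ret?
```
Call trace:
factorial(i=4)
  factorial(i=3)
    factorial(i=2)
      factorial(i=1)
      -> return 1
    -> return 2
  -> return 6
-> return 24

Final answer: 24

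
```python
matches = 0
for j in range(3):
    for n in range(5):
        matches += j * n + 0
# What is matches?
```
Trace:
  matches=0
  matches=0, j=0, n=0
  matches=0, j=0, n=1
  matches=0, j=0, n=2
  matches=0, j=0, n=3
  matches=0, j=0, n=4
  matches=0, j=1, n=0
  matches=1, j=1, n=1
  matches=3, j=1, n=2
  matches=6, j=1, n=3
  matches=10, j=1, n=4
  matches=10, j=2, n=0
  matches=12, j=2, n=1
  matches=16, j=2, n=2
  matches=22, j=2, n=3
  matches=30, j=2, n=4

Final answer: 30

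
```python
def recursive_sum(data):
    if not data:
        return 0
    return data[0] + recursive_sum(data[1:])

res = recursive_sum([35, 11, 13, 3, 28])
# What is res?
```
Call trace:
recursive_sum(data=[35, 11, 13, 3, 28])
  recursive_sum(data=[11, 13, 3, 28])
    recursive_sum(data=[13, 3, 28])
      recursive_sum(data=[3, 28])
        recursive_sum(data=[28])
          recursive_sum(data=[])
          -> return 0
        -> return 28
      -> return 31
    -> return 44
  -> return 55
-> return 90

Final answer: 90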